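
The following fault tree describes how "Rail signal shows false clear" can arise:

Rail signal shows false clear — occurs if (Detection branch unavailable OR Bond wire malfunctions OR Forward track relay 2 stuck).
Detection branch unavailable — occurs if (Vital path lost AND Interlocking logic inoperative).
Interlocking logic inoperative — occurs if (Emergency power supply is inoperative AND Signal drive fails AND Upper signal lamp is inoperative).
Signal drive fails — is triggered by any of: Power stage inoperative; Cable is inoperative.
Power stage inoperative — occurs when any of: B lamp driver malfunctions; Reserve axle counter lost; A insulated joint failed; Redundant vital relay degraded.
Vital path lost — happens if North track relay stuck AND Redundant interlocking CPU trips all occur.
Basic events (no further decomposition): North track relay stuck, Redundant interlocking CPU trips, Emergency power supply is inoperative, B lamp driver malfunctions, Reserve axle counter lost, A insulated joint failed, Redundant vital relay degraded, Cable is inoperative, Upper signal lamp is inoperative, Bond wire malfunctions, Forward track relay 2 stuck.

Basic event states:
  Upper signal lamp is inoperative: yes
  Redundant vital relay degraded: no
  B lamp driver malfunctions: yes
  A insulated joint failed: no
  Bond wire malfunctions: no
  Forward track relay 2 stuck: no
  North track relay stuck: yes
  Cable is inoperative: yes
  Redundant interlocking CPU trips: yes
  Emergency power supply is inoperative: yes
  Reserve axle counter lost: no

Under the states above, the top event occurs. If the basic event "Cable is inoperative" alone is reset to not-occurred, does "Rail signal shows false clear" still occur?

Counterfactual: set "Cable is inoperative" to not occurred.
Vital path lost [AND]: North track relay stuck=occurs, Redundant interlocking CPU trips=occurs → all inputs occur → occurs.
Power stage inoperative [OR]: B lamp driver malfunctions=occurs, Reserve axle counter lost=not, A insulated joint failed=not, Redundant vital relay degraded=not → at least one input occurs → occurs.
Signal drive fails [OR]: Power stage inoperative=occurs, Cable is inoperative=not → at least one input occurs → occurs.
Interlocking logic inoperative [AND]: Emergency power supply is inoperative=occurs, Signal drive fails=occurs, Upper signal lamp is inoperative=occurs → all inputs occur → occurs.
Detection branch unavailable [AND]: Vital path lost=occurs, Interlocking logic inoperative=occurs → all inputs occur → occurs.
Rail signal shows false clear [OR]: Detection branch unavailable=occurs, Bond wire malfunctions=not, Forward track relay 2 stuck=not → at least one input occurs → occurs.

Yes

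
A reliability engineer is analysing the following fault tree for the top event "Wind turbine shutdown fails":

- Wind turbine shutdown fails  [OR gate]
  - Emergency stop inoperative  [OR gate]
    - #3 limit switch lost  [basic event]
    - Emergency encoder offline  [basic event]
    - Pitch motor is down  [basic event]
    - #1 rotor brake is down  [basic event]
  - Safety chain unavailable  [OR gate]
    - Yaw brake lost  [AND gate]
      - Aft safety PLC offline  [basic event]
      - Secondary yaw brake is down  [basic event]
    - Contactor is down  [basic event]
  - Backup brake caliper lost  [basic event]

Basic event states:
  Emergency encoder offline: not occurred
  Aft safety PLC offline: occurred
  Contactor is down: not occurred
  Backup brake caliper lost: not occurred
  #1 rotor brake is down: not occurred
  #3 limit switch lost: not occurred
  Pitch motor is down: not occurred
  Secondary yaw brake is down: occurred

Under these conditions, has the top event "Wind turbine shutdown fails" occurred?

Emergency stop inoperative [OR]: #3 limit switch lost=not, Emergency encoder offline=not, Pitch motor is down=not, #1 rotor brake is down=not → no input occurs → does not occur.
Yaw brake lost [AND]: Aft safety PLC offline=occurs, Secondary yaw brake is down=occurs → all inputs occur → occurs.
Safety chain unavailable [OR]: Yaw brake lost=occurs, Contactor is down=not → at least one input occurs → occurs.
Wind turbine shutdown fails [OR]: Emergency stop inoperative=not, Safety chain unavailable=occurs, Backup brake caliper lost=not → at least one input occurs → occurs.

Yes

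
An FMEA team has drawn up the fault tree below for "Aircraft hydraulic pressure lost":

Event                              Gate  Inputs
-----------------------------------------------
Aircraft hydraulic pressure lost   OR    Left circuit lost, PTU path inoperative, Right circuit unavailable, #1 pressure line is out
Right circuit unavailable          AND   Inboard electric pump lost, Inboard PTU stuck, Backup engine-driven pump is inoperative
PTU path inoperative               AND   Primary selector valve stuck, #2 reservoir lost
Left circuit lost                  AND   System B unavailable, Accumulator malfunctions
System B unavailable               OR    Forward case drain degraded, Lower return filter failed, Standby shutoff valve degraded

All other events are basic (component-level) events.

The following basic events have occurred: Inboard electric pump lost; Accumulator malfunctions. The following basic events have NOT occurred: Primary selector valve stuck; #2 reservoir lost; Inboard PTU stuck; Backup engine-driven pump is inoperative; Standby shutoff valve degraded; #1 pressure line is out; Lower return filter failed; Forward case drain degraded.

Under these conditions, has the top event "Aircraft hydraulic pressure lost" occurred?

System B unavailable [OR]: Forward case drain degraded=not, Lower return filter failed=not, Standby shutoff valve degraded=not → no input occurs → does not occur.
Left circuit lost [AND]: System B unavailable=not, Accumulator malfunctions=occurs → not all inputs occur → does not occur.
PTU path inoperative [AND]: Primary selector valve stuck=not, #2 reservoir lost=not → not all inputs occur → does not occur.
Right circuit unavailable [AND]: Inboard electric pump lost=occurs, Inboard PTU stuck=not, Backup engine-driven pump is inoperative=not → not all inputs occur → does not occur.
Aircraft hydraulic pressure lost [OR]: Left circuit lost=not, PTU path inoperative=not, Right circuit unavailable=not, #1 pressure line is out=not → no input occurs → does not occur.

No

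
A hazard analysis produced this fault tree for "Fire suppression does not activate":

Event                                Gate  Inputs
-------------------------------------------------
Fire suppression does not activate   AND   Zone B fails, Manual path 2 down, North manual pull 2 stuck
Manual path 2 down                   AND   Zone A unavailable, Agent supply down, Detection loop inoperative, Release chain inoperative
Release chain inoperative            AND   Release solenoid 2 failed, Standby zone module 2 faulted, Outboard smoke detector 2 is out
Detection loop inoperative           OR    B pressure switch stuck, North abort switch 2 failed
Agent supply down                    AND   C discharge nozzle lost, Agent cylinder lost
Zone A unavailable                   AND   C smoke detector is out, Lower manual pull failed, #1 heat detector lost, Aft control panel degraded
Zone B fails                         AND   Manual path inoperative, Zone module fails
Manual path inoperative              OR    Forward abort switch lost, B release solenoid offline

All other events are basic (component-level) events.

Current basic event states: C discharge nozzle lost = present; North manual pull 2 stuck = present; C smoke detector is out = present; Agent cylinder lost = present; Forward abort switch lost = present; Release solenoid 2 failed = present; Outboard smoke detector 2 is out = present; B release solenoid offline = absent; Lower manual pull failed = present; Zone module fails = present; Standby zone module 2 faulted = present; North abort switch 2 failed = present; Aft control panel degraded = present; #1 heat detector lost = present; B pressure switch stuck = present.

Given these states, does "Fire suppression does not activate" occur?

Manual path inoperative [OR]: Forward abort switch lost=occurs, B release solenoid offline=not → at least one input occurs → occurs.
Zone B fails [AND]: Manual path inoperative=occurs, Zone module fails=occurs → all inputs occur → occurs.
Zone A unavailable [AND]: C smoke detector is out=occurs, Lower manual pull failed=occurs, #1 heat detector lost=occurs, Aft control panel degraded=occurs → all inputs occur → occurs.
Agent supply down [AND]: C discharge nozzle lost=occurs, Agent cylinder lost=occurs → all inputs occur → occurs.
Detection loop inoperative [OR]: B pressure switch stuck=occurs, North abort switch 2 failed=occurs → at least one input occurs → occurs.
Release chain inoperative [AND]: Release solenoid 2 failed=occurs, Standby zone module 2 faulted=occurs, Outboard smoke detector 2 is out=occurs → all inputs occur → occurs.
Manual path 2 down [AND]: Zone A unavailable=occurs, Agent supply down=occurs, Detection loop inoperative=occurs, Release chain inoperative=occurs → all inputs occur → occurs.
Fire suppression does not activate [AND]: Zone B fails=occurs, Manual path 2 down=occurs, North manual pull 2 stuck=occurs → all inputs occur → occurs.

Yes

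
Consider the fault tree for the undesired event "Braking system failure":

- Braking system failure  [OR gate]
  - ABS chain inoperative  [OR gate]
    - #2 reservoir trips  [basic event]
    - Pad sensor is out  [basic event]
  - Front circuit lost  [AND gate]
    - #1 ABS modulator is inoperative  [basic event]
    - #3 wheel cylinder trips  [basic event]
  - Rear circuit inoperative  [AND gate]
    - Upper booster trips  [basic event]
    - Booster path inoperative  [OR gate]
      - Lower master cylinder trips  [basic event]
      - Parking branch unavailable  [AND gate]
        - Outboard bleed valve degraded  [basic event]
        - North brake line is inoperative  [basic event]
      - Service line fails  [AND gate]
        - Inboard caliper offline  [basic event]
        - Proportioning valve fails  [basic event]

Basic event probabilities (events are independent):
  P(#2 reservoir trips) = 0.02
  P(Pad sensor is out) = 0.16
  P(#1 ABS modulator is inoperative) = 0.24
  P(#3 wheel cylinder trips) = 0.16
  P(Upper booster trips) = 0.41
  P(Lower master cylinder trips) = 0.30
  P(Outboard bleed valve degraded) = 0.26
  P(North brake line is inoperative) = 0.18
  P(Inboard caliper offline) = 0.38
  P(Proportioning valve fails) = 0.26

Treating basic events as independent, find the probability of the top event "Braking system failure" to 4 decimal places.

0.3378

P(ABS chain inoperative) [OR] = 1 − (1−0.02) × (1−0.16) = 0.176800
P(Front circuit lost) [AND] = 0.24 × 0.16 = 0.038400
P(Parking branch unavailable) [AND] = 0.26 × 0.18 = 0.046800
P(Service line fails) [AND] = 0.38 × 0.26 = 0.098800
P(Booster path inoperative) [OR] = 1 − (1−0.30) × (1−0.046800) × (1−0.098800) = 0.398683
P(Rear circuit inoperative) [AND] = 0.41 × 0.398683 = 0.163460
P(Braking system failure) [OR] = 1 − (1−0.176800) × (1−0.038400) × (1−0.163460) = 0.337804
Rounded to 4 decimal places: P(Braking system failure) ≈ 0.3378.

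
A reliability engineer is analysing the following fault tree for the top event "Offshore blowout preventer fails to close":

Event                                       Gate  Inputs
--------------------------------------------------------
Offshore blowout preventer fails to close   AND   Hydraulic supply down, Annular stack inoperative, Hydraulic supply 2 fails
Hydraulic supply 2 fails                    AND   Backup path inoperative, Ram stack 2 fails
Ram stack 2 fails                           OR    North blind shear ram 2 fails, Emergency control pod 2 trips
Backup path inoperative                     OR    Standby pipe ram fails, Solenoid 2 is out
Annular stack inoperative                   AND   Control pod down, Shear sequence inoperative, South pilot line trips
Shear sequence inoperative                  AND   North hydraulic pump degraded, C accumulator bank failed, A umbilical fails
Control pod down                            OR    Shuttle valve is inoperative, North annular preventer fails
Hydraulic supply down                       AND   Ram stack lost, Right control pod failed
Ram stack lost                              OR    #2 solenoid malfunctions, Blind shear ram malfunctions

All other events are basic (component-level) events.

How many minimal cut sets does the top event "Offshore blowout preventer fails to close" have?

Ram stack lost [OR]: union of children's cut sets → 2 cut set(s).
Hydraulic supply down [AND]: one cut set from each child combined → 2 × 1 = 2 cut set(s).
Control pod down [OR]: union of children's cut sets → 2 cut set(s).
Shear sequence inoperative [AND]: one cut set from each child combined → 1 × 1 × 1 = 1 cut set(s).
Annular stack inoperative [AND]: one cut set from each child combined → 2 × 1 × 1 = 2 cut set(s).
Backup path inoperative [OR]: union of children's cut sets → 2 cut set(s).
Ram stack 2 fails [OR]: union of children's cut sets → 2 cut set(s).
Hydraulic supply 2 fails [AND]: one cut set from each child combined → 2 × 2 = 4 cut set(s).
Offshore blowout preventer fails to close [AND]: one cut set from each child combined → 2 × 2 × 4 = 16 cut set(s).

16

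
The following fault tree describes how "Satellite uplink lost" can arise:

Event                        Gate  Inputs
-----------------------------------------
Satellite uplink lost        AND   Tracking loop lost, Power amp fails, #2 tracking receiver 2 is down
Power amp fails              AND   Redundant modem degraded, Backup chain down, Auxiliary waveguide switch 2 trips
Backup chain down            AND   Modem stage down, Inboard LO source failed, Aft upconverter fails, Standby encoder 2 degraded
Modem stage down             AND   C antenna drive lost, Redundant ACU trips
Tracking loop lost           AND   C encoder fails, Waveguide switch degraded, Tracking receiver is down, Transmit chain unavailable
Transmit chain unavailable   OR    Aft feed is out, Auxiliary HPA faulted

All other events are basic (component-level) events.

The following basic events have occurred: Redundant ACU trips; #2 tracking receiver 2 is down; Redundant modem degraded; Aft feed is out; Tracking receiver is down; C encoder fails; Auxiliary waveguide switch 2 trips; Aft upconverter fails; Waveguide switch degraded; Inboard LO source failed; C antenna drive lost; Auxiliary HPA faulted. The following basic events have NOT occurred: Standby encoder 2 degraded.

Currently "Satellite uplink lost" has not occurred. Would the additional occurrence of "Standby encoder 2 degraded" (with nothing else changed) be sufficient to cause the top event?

Yes

Counterfactual: set "Standby encoder 2 degraded" to occurred.
Transmit chain unavailable [OR]: Aft feed is out=occurs, Auxiliary HPA faulted=occurs → at least one input occurs → occurs.
Tracking loop lost [AND]: C encoder fails=occurs, Waveguide switch degraded=occurs, Tracking receiver is down=occurs, Transmit chain unavailable=occurs → all inputs occur → occurs.
Modem stage down [AND]: C antenna drive lost=occurs, Redundant ACU trips=occurs → all inputs occur → occurs.
Backup chain down [AND]: Modem stage down=occurs, Inboard LO source failed=occurs, Aft upconverter fails=occurs, Standby encoder 2 degraded=occurs → all inputs occur → occurs.
Power amp fails [AND]: Redundant modem degraded=occurs, Backup chain down=occurs, Auxiliary waveguide switch 2 trips=occurs → all inputs occur → occurs.
Satellite uplink lost [AND]: Tracking loop lost=occurs, Power amp fails=occurs, #2 tracking receiver 2 is down=occurs → all inputs occur → occurs.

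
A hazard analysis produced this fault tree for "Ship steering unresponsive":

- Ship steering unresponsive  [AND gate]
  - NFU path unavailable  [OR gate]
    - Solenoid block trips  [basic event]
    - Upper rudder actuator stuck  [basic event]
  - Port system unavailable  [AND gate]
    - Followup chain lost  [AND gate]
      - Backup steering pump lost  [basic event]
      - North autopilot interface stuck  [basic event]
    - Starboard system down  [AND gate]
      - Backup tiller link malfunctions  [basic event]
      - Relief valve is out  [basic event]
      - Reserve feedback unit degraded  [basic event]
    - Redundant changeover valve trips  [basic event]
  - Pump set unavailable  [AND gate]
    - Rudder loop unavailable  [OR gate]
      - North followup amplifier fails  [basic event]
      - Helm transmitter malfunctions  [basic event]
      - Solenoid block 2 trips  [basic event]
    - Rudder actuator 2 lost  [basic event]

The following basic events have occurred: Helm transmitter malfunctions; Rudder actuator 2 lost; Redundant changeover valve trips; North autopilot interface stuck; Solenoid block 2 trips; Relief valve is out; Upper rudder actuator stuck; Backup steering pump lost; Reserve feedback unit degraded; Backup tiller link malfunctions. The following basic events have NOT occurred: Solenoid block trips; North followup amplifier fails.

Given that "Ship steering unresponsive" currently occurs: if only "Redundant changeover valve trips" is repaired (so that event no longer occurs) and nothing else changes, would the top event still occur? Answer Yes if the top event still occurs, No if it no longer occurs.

No

Counterfactual: set "Redundant changeover valve trips" to not occurred.
NFU path unavailable [OR]: Solenoid block trips=not, Upper rudder actuator stuck=occurs → at least one input occurs → occurs.
Followup chain lost [AND]: Backup steering pump lost=occurs, North autopilot interface stuck=occurs → all inputs occur → occurs.
Starboard system down [AND]: Backup tiller link malfunctions=occurs, Relief valve is out=occurs, Reserve feedback unit degraded=occurs → all inputs occur → occurs.
Port system unavailable [AND]: Followup chain lost=occurs, Starboard system down=occurs, Redundant changeover valve trips=not → not all inputs occur → does not occur.
Rudder loop unavailable [OR]: North followup amplifier fails=not, Helm transmitter malfunctions=occurs, Solenoid block 2 trips=occurs → at least one input occurs → occurs.
Pump set unavailable [AND]: Rudder loop unavailable=occurs, Rudder actuator 2 lost=occurs → all inputs occur → occurs.
Ship steering unresponsive [AND]: NFU path unavailable=occurs, Port system unavailable=not, Pump set unavailable=occurs → not all inputs occur → does not occur.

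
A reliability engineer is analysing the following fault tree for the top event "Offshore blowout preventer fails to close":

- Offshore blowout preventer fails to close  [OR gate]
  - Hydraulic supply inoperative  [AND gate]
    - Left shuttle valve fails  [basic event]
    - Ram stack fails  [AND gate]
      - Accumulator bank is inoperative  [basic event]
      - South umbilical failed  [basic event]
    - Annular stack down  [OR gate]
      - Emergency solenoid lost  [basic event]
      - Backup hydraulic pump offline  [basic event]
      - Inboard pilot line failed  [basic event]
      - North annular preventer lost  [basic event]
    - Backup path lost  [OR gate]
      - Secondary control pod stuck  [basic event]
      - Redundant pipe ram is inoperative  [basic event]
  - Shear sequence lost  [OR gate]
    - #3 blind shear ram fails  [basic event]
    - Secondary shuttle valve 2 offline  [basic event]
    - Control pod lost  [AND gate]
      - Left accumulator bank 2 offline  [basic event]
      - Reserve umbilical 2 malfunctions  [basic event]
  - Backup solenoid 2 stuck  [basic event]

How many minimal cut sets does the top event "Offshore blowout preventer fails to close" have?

12

Ram stack fails [AND]: one cut set from each child combined → 1 × 1 = 1 cut set(s).
Annular stack down [OR]: union of children's cut sets → 4 cut set(s).
Backup path lost [OR]: union of children's cut sets → 2 cut set(s).
Hydraulic supply inoperative [AND]: one cut set from each child combined → 1 × 1 × 4 × 2 = 8 cut set(s).
Control pod lost [AND]: one cut set from each child combined → 1 × 1 = 1 cut set(s).
Shear sequence lost [OR]: union of children's cut sets → 3 cut set(s).
Offshore blowout preventer fails to close [OR]: union of children's cut sets → 12 cut set(s).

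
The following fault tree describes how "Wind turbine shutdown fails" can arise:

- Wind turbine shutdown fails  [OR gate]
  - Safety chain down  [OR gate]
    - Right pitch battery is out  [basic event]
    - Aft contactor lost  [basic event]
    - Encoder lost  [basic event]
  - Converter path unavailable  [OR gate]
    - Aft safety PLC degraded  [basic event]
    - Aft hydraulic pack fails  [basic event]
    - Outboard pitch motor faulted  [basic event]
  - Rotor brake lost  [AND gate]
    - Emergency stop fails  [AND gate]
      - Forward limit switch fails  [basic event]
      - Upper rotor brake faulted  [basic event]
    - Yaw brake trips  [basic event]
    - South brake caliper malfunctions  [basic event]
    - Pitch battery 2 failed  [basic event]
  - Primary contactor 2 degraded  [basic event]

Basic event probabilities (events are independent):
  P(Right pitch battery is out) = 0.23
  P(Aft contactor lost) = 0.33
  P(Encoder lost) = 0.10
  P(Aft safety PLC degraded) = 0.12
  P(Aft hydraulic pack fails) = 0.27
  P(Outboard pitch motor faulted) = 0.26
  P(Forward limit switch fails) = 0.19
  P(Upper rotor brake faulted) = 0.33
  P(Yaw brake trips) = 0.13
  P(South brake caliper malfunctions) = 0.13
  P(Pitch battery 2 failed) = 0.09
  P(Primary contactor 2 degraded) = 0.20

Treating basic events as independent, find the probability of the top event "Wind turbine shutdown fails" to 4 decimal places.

0.8234

P(Safety chain down) [OR] = 1 − (1−0.23) × (1−0.33) × (1−0.10) = 0.535690
P(Converter path unavailable) [OR] = 1 − (1−0.12) × (1−0.27) × (1−0.26) = 0.524624
P(Emergency stop fails) [AND] = 0.19 × 0.33 = 0.062700
P(Rotor brake lost) [AND] = 0.062700 × 0.13 × 0.13 × 0.09 = 0.000095
P(Wind turbine shutdown fails) [OR] = 1 − (1−0.535690) × (1−0.524624) × (1−0.000095) × (1−0.20) = 0.823439
Rounded to 4 decimal places: P(Wind turbine shutdown fails) ≈ 0.8234.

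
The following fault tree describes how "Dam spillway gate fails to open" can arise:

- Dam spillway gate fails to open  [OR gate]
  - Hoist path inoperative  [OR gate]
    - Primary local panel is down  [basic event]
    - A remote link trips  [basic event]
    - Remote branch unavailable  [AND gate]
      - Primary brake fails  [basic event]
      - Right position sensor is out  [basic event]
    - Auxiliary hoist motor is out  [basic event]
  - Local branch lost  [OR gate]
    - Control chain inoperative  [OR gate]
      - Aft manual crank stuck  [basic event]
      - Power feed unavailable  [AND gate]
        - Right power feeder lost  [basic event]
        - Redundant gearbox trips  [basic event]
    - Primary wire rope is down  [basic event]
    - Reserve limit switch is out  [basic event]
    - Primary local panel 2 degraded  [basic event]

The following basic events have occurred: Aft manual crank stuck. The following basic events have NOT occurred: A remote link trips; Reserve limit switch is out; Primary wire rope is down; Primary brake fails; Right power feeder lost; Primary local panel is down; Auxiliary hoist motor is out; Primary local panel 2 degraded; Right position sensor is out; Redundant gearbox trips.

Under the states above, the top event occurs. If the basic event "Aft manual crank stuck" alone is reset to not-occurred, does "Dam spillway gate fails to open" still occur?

Counterfactual: set "Aft manual crank stuck" to not occurred.
Remote branch unavailable [AND]: Primary brake fails=not, Right position sensor is out=not → not all inputs occur → does not occur.
Hoist path inoperative [OR]: Primary local panel is down=not, A remote link trips=not, Remote branch unavailable=not, Auxiliary hoist motor is out=not → no input occurs → does not occur.
Power feed unavailable [AND]: Right power feeder lost=not, Redundant gearbox trips=not → not all inputs occur → does not occur.
Control chain inoperative [OR]: Aft manual crank stuck=not, Power feed unavailable=not → no input occurs → does not occur.
Local branch lost [OR]: Control chain inoperative=not, Primary wire rope is down=not, Reserve limit switch is out=not, Primary local panel 2 degraded=not → no input occurs → does not occur.
Dam spillway gate fails to open [OR]: Hoist path inoperative=not, Local branch lost=not → no input occurs → does not occur.

No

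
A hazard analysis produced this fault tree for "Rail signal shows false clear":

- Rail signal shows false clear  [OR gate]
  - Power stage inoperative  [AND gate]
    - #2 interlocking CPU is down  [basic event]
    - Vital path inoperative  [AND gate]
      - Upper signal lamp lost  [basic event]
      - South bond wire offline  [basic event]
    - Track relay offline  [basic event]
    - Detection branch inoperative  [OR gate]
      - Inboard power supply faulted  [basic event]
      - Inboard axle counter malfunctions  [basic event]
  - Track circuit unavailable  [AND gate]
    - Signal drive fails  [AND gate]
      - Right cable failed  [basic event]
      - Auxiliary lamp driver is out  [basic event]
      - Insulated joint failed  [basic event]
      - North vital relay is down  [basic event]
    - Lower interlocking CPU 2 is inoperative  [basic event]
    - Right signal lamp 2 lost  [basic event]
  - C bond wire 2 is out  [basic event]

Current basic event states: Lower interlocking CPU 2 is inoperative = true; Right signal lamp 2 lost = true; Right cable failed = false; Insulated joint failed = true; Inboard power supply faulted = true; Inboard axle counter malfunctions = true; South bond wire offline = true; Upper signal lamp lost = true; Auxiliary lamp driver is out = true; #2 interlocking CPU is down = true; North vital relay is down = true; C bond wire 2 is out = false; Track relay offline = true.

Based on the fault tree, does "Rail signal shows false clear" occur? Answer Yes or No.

Yes

Vital path inoperative [AND]: Upper signal lamp lost=occurs, South bond wire offline=occurs → all inputs occur → occurs.
Detection branch inoperative [OR]: Inboard power supply faulted=occurs, Inboard axle counter malfunctions=occurs → at least one input occurs → occurs.
Power stage inoperative [AND]: #2 interlocking CPU is down=occurs, Vital path inoperative=occurs, Track relay offline=occurs, Detection branch inoperative=occurs → all inputs occur → occurs.
Signal drive fails [AND]: Right cable failed=not, Auxiliary lamp driver is out=occurs, Insulated joint failed=occurs, North vital relay is down=occurs → not all inputs occur → does not occur.
Track circuit unavailable [AND]: Signal drive fails=not, Lower interlocking CPU 2 is inoperative=occurs, Right signal lamp 2 lost=occurs → not all inputs occur → does not occur.
Rail signal shows false clear [OR]: Power stage inoperative=occurs, Track circuit unavailable=not, C bond wire 2 is out=not → at least one input occurs → occurs.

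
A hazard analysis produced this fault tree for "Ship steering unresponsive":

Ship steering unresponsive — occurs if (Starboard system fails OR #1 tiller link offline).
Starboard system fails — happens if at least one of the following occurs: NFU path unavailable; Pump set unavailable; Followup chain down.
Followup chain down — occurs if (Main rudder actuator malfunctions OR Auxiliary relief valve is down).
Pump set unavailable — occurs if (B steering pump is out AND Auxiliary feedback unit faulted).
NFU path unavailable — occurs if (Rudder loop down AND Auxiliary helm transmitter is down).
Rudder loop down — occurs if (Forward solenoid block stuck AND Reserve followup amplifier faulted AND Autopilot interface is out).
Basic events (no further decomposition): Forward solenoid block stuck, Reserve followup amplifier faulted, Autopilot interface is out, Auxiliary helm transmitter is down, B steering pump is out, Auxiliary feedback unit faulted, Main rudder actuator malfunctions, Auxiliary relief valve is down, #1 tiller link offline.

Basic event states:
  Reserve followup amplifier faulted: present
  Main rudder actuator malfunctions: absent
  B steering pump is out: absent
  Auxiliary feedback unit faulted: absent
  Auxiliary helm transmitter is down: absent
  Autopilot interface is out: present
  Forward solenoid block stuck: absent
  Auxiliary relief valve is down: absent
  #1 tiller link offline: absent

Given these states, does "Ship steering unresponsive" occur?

Rudder loop down [AND]: Forward solenoid block stuck=not, Reserve followup amplifier faulted=occurs, Autopilot interface is out=occurs → not all inputs occur → does not occur.
NFU path unavailable [AND]: Rudder loop down=not, Auxiliary helm transmitter is down=not → not all inputs occur → does not occur.
Pump set unavailable [AND]: B steering pump is out=not, Auxiliary feedback unit faulted=not → not all inputs occur → does not occur.
Followup chain down [OR]: Main rudder actuator malfunctions=not, Auxiliary relief valve is down=not → no input occurs → does not occur.
Starboard system fails [OR]: NFU path unavailable=not, Pump set unavailable=not, Followup chain down=not → no input occurs → does not occur.
Ship steering unresponsive [OR]: Starboard system fails=not, #1 tiller link offline=not → no input occurs → does not occur.

No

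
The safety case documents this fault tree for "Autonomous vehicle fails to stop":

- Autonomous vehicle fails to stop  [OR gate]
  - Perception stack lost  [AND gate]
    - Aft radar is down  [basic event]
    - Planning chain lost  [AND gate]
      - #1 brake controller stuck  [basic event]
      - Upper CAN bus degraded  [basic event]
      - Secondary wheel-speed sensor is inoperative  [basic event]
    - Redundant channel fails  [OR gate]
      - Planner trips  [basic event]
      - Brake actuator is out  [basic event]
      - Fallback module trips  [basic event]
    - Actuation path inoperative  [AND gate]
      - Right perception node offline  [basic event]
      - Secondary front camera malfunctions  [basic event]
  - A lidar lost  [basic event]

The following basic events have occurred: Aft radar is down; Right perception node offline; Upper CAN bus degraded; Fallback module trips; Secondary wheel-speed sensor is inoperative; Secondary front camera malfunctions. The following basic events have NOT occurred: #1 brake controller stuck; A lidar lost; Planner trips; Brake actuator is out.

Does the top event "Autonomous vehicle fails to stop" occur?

No

Planning chain lost [AND]: #1 brake controller stuck=not, Upper CAN bus degraded=occurs, Secondary wheel-speed sensor is inoperative=occurs → not all inputs occur → does not occur.
Redundant channel fails [OR]: Planner trips=not, Brake actuator is out=not, Fallback module trips=occurs → at least one input occurs → occurs.
Actuation path inoperative [AND]: Right perception node offline=occurs, Secondary front camera malfunctions=occurs → all inputs occur → occurs.
Perception stack lost [AND]: Aft radar is down=occurs, Planning chain lost=not, Redundant channel fails=occurs, Actuation path inoperative=occurs → not all inputs occur → does not occur.
Autonomous vehicle fails to stop [OR]: Perception stack lost=not, A lidar lost=not → no input occurs → does not occur.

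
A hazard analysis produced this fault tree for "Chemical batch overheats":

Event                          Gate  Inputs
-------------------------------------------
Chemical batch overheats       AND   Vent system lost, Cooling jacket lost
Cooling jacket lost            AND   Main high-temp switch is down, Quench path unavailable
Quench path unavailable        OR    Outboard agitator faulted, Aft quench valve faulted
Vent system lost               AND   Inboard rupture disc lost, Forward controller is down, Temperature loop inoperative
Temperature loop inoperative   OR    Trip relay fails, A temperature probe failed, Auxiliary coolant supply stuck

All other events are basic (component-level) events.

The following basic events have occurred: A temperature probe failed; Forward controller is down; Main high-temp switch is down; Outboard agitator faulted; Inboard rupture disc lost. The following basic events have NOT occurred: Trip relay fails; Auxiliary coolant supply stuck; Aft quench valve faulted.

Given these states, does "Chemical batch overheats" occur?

Yes

Temperature loop inoperative [OR]: Trip relay fails=not, A temperature probe failed=occurs, Auxiliary coolant supply stuck=not → at least one input occurs → occurs.
Vent system lost [AND]: Inboard rupture disc lost=occurs, Forward controller is down=occurs, Temperature loop inoperative=occurs → all inputs occur → occurs.
Quench path unavailable [OR]: Outboard agitator faulted=occurs, Aft quench valve faulted=not → at least one input occurs → occurs.
Cooling jacket lost [AND]: Main high-temp switch is down=occurs, Quench path unavailable=occurs → all inputs occur → occurs.
Chemical batch overheats [AND]: Vent system lost=occurs, Cooling jacket lost=occurs → all inputs occur → occurs.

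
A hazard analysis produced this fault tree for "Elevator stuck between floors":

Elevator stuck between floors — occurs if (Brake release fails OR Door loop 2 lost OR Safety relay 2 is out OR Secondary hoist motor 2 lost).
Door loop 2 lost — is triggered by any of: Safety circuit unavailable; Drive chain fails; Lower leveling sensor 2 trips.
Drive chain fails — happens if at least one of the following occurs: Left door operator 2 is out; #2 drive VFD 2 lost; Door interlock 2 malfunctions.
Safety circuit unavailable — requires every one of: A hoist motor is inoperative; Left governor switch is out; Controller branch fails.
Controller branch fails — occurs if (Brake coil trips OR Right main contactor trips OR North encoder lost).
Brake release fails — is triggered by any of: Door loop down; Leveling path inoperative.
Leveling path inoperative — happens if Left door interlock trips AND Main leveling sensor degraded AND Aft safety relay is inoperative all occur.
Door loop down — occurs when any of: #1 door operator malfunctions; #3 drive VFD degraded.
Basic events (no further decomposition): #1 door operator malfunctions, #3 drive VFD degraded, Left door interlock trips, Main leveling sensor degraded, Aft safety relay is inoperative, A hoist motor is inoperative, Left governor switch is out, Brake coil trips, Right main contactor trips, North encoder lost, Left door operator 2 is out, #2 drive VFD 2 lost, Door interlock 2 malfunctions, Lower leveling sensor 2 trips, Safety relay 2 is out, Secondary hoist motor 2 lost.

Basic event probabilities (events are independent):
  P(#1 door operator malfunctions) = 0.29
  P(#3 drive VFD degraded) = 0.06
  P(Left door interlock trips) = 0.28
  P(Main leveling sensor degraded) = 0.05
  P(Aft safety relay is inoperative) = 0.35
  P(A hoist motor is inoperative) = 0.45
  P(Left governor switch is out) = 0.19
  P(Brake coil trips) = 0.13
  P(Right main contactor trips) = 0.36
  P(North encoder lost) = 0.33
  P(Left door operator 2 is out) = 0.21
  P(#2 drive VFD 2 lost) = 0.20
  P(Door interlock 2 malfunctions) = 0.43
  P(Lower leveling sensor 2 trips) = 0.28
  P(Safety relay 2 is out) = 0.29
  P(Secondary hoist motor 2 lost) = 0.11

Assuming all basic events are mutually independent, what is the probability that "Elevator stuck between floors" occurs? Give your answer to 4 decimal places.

P(Door loop down) [OR] = 1 − (1−0.29) × (1−0.06) = 0.332600
P(Leveling path inoperative) [AND] = 0.28 × 0.05 × 0.35 = 0.004900
P(Brake release fails) [OR] = 1 − (1−0.332600) × (1−0.004900) = 0.335870
P(Controller branch fails) [OR] = 1 − (1−0.13) × (1−0.36) × (1−0.33) = 0.626944
P(Safety circuit unavailable) [AND] = 0.45 × 0.19 × 0.626944 = 0.053604
P(Drive chain fails) [OR] = 1 − (1−0.21) × (1−0.20) × (1−0.43) = 0.639760
P(Door loop 2 lost) [OR] = 1 − (1−0.053604) × (1−0.639760) × (1−0.28) = 0.754531
P(Elevator stuck between floors) [OR] = 1 − (1−0.335870) × (1−0.754531) × (1−0.29) × (1−0.11) = 0.896986
Rounded to 4 decimal places: P(Elevator stuck between floors) ≈ 0.8970.

0.8970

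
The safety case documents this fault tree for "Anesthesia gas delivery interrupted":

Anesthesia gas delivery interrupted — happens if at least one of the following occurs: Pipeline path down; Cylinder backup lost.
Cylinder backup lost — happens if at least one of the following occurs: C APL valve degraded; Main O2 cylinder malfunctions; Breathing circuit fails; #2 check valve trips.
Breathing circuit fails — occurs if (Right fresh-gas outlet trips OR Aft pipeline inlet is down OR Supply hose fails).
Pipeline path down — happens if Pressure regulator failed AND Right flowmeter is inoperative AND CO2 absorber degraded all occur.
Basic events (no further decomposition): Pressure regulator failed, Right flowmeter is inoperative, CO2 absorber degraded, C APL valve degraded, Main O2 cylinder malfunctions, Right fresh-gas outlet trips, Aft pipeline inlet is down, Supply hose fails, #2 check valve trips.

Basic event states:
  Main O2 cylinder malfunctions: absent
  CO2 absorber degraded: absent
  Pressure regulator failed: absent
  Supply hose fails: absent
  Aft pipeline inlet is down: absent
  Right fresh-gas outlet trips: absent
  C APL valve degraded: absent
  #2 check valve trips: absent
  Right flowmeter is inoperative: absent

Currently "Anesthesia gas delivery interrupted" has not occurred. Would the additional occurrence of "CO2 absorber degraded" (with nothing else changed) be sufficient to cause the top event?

No

Counterfactual: set "CO2 absorber degraded" to occurred.
Pipeline path down [AND]: Pressure regulator failed=not, Right flowmeter is inoperative=not, CO2 absorber degraded=occurs → not all inputs occur → does not occur.
Breathing circuit fails [OR]: Right fresh-gas outlet trips=not, Aft pipeline inlet is down=not, Supply hose fails=not → no input occurs → does not occur.
Cylinder backup lost [OR]: C APL valve degraded=not, Main O2 cylinder malfunctions=not, Breathing circuit fails=not, #2 check valve trips=not → no input occurs → does not occur.
Anesthesia gas delivery interrupted [OR]: Pipeline path down=not, Cylinder backup lost=not → no input occurs → does not occur.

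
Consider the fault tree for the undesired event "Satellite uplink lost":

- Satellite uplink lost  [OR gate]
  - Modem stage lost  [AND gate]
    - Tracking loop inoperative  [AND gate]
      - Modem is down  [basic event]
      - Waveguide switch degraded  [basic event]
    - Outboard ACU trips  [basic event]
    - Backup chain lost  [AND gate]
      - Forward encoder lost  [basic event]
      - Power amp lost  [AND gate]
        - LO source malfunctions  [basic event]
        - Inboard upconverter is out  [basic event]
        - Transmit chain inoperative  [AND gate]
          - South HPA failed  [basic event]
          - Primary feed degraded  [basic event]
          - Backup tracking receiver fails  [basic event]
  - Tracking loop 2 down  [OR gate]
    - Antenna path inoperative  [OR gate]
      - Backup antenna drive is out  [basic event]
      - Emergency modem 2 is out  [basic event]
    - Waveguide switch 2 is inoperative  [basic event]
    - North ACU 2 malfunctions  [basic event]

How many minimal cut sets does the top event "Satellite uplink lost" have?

Tracking loop inoperative [AND]: one cut set from each child combined → 1 × 1 = 1 cut set(s).
Transmit chain inoperative [AND]: one cut set from each child combined → 1 × 1 × 1 = 1 cut set(s).
Power amp lost [AND]: one cut set from each child combined → 1 × 1 × 1 = 1 cut set(s).
Backup chain lost [AND]: one cut set from each child combined → 1 × 1 = 1 cut set(s).
Modem stage lost [AND]: one cut set from each child combined → 1 × 1 × 1 = 1 cut set(s).
Antenna path inoperative [OR]: union of children's cut sets → 2 cut set(s).
Tracking loop 2 down [OR]: union of children's cut sets → 4 cut set(s).
Satellite uplink lost [OR]: union of children's cut sets → 5 cut set(s).
Minimal cut sets: {Backup tracking receiver fails, Forward encoder lost, Inboard upconverter is out, LO source malfunctions, Modem is down, Outboard ACU trips, Primary feed degraded, South HPA failed, Waveguide switch degraded}; {Backup antenna drive is out}; {Emergency modem 2 is out}; {Waveguide switch 2 is inoperative}; {North ACU 2 malfunctions}.

5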